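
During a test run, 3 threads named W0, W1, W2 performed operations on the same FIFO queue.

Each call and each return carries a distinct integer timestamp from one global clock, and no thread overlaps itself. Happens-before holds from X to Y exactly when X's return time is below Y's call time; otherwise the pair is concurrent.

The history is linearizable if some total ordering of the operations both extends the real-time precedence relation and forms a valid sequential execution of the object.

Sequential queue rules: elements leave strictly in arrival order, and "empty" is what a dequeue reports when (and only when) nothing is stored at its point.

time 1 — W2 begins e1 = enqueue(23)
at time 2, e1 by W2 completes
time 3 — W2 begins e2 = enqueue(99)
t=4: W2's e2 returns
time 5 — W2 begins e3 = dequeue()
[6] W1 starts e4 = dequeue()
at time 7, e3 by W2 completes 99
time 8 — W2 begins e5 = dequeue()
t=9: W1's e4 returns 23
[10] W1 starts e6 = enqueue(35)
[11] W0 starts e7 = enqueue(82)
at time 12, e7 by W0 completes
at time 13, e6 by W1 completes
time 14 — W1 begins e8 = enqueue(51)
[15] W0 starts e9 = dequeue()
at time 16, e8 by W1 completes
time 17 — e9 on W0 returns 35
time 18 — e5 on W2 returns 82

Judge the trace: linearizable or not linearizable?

witness order: e1, e2, e4, e3, e6, e7, e8, e9, e5
step 1: e1 enqueue(23) — queue <23>
step 2: e2 enqueue(99) — queue <23,99>
step 3: e4 dequeue() → 23 — queue <99>
step 4: e3 dequeue() → 99 — queue <>
step 5: e6 enqueue(35) — queue <35>
step 6: e7 enqueue(82) — queue <35,82>
step 7: e8 enqueue(51) — queue <35,82,51>
step 8: e9 dequeue() → 35 — queue <82,51>
step 9: e5 dequeue() → 82 — queue <51>

linearizable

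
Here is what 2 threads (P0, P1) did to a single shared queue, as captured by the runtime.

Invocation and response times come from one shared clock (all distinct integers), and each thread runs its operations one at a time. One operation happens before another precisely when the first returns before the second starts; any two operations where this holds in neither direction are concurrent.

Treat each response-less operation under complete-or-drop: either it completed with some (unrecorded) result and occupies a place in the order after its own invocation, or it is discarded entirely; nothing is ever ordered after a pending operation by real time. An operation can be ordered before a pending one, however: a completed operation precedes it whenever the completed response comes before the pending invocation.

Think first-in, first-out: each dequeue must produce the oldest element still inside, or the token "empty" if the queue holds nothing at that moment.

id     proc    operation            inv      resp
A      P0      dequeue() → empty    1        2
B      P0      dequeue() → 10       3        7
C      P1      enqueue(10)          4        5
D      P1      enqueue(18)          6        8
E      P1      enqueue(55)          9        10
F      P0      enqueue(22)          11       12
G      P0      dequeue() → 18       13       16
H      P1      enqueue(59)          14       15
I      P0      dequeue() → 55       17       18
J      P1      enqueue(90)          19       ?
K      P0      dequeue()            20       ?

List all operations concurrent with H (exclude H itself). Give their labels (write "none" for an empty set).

G

H spans [14,15]: anything still running between times 14 and 15 counts as concurrent
A [1,2]: before
B [3,7]: before
C [4,5]: before
D [6,8]: before
E [9,10]: before
F [11,12]: before
G [13,16]: concurrent
I [17,18]: after
J [19,…): after
K [20,…): after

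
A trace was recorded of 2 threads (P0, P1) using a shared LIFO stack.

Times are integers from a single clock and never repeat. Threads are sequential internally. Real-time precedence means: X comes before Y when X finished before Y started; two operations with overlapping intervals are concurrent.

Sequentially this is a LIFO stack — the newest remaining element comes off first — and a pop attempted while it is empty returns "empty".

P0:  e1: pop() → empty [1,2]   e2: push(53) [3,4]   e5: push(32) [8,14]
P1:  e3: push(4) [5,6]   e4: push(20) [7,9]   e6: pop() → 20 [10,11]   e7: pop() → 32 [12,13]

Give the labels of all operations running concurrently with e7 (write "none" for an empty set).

e5

e7 runs from 12 to 13; window-overlapping ops are concurrent
e1 [1,2]: before
e2 [3,4]: before
e3 [5,6]: before
e4 [7,9]: before
e5 [8,14]: concurrent
e6 [10,11]: before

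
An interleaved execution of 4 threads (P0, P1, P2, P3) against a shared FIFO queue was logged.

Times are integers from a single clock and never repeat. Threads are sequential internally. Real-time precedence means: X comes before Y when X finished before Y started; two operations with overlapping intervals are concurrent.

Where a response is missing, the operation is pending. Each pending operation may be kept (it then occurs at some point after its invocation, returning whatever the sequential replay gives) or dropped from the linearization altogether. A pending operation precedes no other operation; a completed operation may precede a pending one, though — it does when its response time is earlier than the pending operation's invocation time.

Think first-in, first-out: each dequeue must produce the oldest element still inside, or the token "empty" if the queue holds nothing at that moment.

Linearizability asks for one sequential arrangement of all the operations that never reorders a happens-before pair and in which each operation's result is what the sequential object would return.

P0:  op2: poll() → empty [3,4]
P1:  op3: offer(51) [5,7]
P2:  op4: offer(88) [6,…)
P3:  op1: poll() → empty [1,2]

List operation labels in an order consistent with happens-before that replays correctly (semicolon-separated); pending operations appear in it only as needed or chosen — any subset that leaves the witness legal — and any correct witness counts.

step 1: op1 poll() → empty — queue <>
step 2: op2 poll() → empty — queue <>
step 3: op3 offer(51) — queue <51>

op1; op2; op3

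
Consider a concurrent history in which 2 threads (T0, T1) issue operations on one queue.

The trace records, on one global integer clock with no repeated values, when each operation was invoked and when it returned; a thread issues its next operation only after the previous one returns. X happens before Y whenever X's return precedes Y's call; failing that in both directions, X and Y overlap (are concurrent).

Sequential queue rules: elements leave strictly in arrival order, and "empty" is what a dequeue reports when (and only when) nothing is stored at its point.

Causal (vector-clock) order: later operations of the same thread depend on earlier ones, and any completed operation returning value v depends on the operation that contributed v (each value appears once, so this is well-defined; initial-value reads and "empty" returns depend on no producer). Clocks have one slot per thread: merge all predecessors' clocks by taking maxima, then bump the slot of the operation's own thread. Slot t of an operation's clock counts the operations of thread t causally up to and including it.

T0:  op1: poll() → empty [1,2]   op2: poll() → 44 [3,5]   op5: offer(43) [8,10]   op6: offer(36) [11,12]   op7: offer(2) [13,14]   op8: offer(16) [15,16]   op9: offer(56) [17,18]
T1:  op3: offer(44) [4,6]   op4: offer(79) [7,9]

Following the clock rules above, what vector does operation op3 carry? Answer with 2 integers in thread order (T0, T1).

invoked at 4, op3 has no predecessors; its own T1 bump gives (0, 1)
invoked at 1, op1 has no predecessors; its own T0 bump gives (1, 0)
merge at op4 (invoked 7): VC(op3)=(0, 1), own-thread bump on T1 → (0, 2)
merge at op2 (invoked 3): VC(op1)=(1, 0), VC(op3)=(0, 1), own-thread bump on T0 → (2, 1)
merge at op5 (invoked 8): VC(op2)=(2, 1), own-thread bump on T0 → (3, 1)
merge at op6 (invoked 11): VC(op5)=(3, 1), own-thread bump on T0 → (4, 1)
merge at op7 (invoked 13): VC(op6)=(4, 1), own-thread bump on T0 → (5, 1)
merge at op8 (invoked 15): VC(op7)=(5, 1), own-thread bump on T0 → (6, 1)
merge at op9 (invoked 17): VC(op8)=(6, 1), own-thread bump on T0 → (7, 1)
target: VC(op3) = (0, 1)

(0, 1)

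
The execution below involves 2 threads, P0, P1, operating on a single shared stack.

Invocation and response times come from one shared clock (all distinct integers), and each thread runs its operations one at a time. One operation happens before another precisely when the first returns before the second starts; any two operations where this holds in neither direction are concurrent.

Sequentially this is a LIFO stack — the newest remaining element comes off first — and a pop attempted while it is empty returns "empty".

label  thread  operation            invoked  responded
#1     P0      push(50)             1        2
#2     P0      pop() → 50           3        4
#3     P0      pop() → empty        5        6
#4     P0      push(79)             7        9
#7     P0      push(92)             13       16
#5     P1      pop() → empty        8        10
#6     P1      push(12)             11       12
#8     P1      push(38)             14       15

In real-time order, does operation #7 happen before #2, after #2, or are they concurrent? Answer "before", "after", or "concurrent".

after

#7 spans [13,16], #2 spans [3,4]
resp(#2)=4 < inv(#7)=13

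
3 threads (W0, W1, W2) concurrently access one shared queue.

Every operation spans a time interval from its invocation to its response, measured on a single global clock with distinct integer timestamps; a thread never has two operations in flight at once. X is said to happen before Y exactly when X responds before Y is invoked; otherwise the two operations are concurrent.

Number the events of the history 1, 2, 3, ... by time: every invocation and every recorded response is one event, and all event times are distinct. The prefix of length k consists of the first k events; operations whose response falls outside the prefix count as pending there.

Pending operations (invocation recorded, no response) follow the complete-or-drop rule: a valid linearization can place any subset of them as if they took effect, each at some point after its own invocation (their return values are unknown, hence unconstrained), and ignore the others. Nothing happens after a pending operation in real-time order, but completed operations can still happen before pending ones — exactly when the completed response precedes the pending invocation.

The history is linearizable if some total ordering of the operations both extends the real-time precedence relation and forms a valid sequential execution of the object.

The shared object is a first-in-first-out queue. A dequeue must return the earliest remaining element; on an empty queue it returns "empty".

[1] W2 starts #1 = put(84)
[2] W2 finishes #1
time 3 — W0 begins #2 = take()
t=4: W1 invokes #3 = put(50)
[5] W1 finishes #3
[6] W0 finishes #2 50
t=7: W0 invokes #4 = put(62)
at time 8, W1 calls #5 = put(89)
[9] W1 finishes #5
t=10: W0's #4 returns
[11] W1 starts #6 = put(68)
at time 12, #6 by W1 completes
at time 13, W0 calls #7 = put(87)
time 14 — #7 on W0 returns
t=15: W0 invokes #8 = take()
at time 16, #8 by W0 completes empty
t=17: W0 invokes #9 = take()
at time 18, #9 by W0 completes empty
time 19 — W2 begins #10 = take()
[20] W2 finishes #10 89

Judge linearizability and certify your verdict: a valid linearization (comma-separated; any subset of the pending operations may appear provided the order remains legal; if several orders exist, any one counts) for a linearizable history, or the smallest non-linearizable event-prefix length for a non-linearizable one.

not linearizable — minimal violating prefix: 6 events

already the first 6 events (up to #2's response at time 6) admit no linearization; the first 5 still do
every one of the 2 real-time-consistent orders over 3 completed queue ops fails the sequential spec
one such order, #1, #2, #3, breaks at step 2 where #2 take() → 50 is illegal
one such order, #1, #3, #2, breaks at step 3 where #2 take() → 50 is illegal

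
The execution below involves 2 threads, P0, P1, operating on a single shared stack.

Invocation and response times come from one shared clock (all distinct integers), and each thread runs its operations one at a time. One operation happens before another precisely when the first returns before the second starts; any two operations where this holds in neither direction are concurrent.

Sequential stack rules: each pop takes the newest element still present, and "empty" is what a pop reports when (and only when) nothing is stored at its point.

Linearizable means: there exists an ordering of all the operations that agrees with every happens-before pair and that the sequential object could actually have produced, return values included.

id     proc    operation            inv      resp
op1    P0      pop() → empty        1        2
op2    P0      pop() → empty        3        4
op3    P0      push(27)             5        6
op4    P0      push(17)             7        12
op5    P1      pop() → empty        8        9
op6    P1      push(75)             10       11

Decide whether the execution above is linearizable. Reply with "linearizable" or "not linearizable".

the violation lands at event 9, op5's response at time 9: events 1..8 linearize, events 1..9 do not
the sole real-time-consistent order of 4 completed operations fails the stack replay
completion choices over the 1 pending operation (op4) were checked; none helps
one such order, op1, op2, op3, op5 (pending dropped), breaks at step 4 where op5 pop() → empty is illegal

not linearizable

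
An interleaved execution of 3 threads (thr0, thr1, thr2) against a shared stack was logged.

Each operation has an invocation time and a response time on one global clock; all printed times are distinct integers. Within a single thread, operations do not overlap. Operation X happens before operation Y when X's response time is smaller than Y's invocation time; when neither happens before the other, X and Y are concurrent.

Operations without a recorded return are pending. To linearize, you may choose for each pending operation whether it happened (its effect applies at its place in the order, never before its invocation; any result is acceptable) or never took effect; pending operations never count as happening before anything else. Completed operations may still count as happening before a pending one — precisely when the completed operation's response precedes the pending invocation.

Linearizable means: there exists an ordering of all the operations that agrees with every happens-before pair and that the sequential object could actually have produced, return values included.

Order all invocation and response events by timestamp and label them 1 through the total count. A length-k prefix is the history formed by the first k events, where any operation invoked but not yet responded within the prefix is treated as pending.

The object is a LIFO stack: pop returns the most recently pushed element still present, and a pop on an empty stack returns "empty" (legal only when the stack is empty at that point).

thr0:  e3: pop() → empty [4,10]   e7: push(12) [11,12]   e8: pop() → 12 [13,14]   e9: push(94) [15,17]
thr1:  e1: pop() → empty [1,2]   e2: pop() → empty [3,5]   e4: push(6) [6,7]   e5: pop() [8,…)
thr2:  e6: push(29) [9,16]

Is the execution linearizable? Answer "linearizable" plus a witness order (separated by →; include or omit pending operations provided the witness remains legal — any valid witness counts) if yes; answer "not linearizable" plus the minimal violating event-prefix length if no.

linearizable — witness: e1 → e2 → e3 → e4 → e5 → e6 → e7 → e8 → e9

after step 1 (e1 pop() → empty): stack <>
after step 2 (e2 pop() → empty): stack <>
after step 3 (e3 pop() → empty): stack <>
after step 4 (e4 push(6)): stack <6>
after step 5 (e5 pop() (pending, included)): stack <>
after step 6 (e6 push(29)): stack <29>
after step 7 (e7 push(12)): stack <29,12>
after step 8 (e8 pop() → 12): stack <29>
after step 9 (e9 push(94)): stack <29,94>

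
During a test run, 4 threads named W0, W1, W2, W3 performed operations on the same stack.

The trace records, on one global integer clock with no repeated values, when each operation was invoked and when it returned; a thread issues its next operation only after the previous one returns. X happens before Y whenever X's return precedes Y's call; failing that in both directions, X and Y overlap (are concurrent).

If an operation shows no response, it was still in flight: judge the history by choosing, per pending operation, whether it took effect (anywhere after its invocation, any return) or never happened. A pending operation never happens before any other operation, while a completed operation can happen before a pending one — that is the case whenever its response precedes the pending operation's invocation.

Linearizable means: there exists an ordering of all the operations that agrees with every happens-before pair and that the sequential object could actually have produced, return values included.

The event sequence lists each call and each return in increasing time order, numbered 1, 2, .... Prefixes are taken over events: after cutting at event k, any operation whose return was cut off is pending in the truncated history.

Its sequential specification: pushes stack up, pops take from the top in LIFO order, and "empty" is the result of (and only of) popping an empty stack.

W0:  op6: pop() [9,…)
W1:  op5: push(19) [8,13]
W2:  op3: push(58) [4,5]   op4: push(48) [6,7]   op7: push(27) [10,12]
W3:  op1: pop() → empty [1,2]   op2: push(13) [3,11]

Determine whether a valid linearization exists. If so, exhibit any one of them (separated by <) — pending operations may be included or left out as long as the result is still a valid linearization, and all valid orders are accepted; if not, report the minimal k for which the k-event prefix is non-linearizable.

step 1: op1 pop() → empty — stack <>
step 2: op2 push(13) — stack <13>
step 3: op3 push(58) — stack <13,58>
step 4: op4 push(48) — stack <13,58,48>
step 5: op5 push(19) — stack <13,58,48,19>
step 6: op6 pop() (pending, included) — stack <13,58,48>
step 7: op7 push(27) — stack <13,58,48,27>

linearizable — witness: op1 < op2 < op3 < op4 < op5 < op6 < op7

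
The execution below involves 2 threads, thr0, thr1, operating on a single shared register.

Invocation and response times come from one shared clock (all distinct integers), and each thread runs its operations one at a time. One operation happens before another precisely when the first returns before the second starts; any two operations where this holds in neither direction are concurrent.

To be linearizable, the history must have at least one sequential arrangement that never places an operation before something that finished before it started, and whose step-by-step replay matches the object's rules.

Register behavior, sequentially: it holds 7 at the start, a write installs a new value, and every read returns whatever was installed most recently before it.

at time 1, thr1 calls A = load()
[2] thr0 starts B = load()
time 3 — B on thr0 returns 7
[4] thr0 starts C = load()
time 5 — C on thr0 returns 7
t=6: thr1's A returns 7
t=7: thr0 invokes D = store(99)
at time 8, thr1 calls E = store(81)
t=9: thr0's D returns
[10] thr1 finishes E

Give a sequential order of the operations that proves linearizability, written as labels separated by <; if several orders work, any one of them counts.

step 1: A load() → 7 — value 7
step 2: B load() → 7 — value 7
step 3: C load() → 7 — value 7
step 4: D store(99) — value 99
step 5: E store(81) — value 81

A < B < C < D < E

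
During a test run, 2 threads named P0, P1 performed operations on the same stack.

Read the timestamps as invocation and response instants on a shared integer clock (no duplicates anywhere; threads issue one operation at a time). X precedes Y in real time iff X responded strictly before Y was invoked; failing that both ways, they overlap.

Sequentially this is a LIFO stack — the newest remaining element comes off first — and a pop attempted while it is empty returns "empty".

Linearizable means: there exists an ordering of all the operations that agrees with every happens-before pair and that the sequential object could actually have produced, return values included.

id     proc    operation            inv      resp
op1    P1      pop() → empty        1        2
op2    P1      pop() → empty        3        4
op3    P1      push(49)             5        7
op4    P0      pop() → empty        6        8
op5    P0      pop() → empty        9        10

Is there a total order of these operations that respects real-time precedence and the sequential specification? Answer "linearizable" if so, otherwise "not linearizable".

not linearizable

through event 9 a valid linearization exists; event 10 (op5 responding at time 10) ends that
real-time-consistent orders of the 5 completed operations: 2 — all fail the stack replay
e.g. op1, op2, op3, op4, op5: illegal at step 4, since op4 pop() → empty cannot apply there
e.g. op1, op2, op4, op3, op5: illegal at step 5, since op5 pop() → empty cannot apply there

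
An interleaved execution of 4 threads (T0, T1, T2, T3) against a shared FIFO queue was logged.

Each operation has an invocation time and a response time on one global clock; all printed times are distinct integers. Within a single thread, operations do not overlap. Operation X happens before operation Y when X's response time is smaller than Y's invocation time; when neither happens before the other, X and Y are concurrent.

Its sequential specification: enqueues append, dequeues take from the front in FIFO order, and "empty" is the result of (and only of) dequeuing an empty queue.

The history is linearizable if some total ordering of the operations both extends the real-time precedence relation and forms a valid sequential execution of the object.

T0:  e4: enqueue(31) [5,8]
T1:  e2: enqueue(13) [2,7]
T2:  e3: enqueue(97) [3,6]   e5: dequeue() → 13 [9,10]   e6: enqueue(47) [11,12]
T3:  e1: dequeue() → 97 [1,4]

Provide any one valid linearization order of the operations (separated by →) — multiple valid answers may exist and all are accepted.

after step 1 (e3 enqueue(97)): queue <97>
after step 2 (e1 dequeue() → 97): queue <>
after step 3 (e2 enqueue(13)): queue <13>
after step 4 (e4 enqueue(31)): queue <13,31>
after step 5 (e5 dequeue() → 13): queue <31>
after step 6 (e6 enqueue(47)): queue <31,47>

e3 → e1 → e2 → e4 → e5 → e6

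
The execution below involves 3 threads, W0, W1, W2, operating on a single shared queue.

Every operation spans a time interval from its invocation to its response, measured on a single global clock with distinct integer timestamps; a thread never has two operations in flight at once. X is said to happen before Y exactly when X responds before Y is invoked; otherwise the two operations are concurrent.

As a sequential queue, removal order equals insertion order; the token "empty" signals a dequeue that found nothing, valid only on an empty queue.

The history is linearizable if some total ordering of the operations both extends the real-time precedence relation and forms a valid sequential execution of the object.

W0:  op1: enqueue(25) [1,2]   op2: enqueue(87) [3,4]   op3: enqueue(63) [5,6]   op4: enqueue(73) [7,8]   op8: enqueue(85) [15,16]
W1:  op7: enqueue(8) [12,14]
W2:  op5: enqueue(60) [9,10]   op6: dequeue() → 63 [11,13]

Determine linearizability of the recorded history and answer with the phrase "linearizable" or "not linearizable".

the violation lands at event 13, op6's response at time 13: events 1..12 linearize, events 1..13 do not
exactly one order of the 6 completed ops respects real time; the queue replay fails
no completion choice of the 1 pending operation (op7) rescues it — every subset was tried
take op1, op2, op3, op4, op5, op6 (pending dropped): step 6 already fails, because op6 dequeue() → 63 cannot occur there

not linearizable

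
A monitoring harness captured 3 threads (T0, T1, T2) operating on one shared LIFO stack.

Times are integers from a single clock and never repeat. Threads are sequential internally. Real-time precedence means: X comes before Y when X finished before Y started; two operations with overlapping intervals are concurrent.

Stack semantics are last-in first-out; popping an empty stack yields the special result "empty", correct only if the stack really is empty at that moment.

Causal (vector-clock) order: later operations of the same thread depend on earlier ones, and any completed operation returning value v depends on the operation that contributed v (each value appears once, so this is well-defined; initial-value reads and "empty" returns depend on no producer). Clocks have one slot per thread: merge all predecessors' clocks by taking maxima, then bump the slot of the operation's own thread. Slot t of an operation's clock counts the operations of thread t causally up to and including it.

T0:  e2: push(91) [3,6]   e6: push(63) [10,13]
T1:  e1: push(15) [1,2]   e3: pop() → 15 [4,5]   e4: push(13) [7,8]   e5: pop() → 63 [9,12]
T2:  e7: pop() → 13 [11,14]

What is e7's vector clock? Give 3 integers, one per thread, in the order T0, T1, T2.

(0, 3, 1)

e1, invoked 1, has no incoming edges; only T1's bump applies → (0, 1, 0)
e2, invoked 3, has no incoming edges; only T0's bump applies → (1, 0, 0)
invoked at 4, e3 merges VC(e1)=(0, 1, 0) and bumps T1's slot → (0, 2, 0)
invoked at 10, e6 merges VC(e2)=(1, 0, 0) and bumps T0's slot → (2, 0, 0)
invoked at 7, e4 merges VC(e3)=(0, 2, 0) and bumps T1's slot → (0, 3, 0)
invoked at 11, e7 merges VC(e4)=(0, 3, 0) and bumps T2's slot → (0, 3, 1)
invoked at 9, e5 merges VC(e4)=(0, 3, 0), VC(e6)=(2, 0, 0) and bumps T1's slot → (2, 4, 0)
target: VC(e7) = (0, 3, 1)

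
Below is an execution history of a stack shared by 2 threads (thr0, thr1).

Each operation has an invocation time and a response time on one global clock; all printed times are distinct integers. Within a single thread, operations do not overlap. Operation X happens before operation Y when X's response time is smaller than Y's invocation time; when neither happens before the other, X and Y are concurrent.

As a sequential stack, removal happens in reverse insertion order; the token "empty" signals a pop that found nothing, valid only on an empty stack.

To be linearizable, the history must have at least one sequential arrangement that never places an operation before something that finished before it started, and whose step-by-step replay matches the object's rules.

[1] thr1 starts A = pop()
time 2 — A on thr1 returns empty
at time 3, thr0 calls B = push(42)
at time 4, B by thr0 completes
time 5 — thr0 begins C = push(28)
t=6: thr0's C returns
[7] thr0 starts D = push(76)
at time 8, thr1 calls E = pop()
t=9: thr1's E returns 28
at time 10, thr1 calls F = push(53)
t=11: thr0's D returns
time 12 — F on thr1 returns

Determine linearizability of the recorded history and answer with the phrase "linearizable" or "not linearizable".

linearizable

a witness: A, B, C, E, D, F
step 1: A pop() → empty — stack <>
step 2: B push(42) — stack <42>
step 3: C push(28) — stack <42,28>
step 4: E pop() → 28 — stack <42>
step 5: D push(76) — stack <42,76>
step 6: F push(53) — stack <42,76,53>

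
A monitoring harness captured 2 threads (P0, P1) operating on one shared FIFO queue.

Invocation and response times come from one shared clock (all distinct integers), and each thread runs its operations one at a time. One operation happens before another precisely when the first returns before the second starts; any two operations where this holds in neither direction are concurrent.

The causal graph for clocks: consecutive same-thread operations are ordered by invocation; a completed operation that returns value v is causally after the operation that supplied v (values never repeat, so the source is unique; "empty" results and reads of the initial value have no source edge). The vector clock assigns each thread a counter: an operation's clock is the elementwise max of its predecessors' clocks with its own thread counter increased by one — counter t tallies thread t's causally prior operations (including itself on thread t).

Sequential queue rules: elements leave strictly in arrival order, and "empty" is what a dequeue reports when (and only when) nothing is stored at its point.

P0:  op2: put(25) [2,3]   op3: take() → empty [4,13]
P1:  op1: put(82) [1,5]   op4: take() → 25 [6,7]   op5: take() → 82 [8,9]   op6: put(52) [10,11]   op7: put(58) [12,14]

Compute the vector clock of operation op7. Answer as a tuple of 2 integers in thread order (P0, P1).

(1, 5)

op1 (invocation 1): nothing precedes it; P1's component alone gives (0, 1)
op2 (invocation 2): nothing precedes it; P0's component alone gives (1, 0)
from VC(op2)=(1, 0), op3 (invoked 4) maxes components and bumps P0 → (2, 0)
from VC(op1)=(0, 1), VC(op2)=(1, 0), op4 (invoked 6) maxes components and bumps P1 → (1, 2)
from VC(op1)=(0, 1), VC(op4)=(1, 2), op5 (invoked 8) maxes components and bumps P1 → (1, 3)
from VC(op5)=(1, 3), op6 (invoked 10) maxes components and bumps P1 → (1, 4)
from VC(op6)=(1, 4), op7 (invoked 12) maxes components and bumps P1 → (1, 5)
target: VC(op7) = (1, 5)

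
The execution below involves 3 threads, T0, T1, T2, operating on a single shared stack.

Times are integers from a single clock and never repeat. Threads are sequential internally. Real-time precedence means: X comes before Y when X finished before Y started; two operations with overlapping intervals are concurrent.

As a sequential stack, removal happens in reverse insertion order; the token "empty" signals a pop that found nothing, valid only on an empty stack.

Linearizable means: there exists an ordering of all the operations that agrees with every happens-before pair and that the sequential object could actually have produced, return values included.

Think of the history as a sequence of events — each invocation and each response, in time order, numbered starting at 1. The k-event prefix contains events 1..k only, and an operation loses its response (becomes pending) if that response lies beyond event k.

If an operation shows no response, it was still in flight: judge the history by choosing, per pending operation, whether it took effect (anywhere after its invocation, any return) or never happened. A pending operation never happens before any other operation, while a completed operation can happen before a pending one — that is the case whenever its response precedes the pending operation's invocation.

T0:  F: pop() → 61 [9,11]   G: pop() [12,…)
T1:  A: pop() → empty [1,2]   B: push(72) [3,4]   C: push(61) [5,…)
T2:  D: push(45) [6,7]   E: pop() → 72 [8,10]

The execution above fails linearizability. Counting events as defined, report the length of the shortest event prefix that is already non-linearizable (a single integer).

11

events 1..10 are still linearizable — one witness is A, B, D, F, E:
after step 1 (A pop() → empty): stack <>
after step 2 (B push(72)): stack <72>
after step 3 (D push(45)): stack <72,45>
after step 4 (F pop() (pending, included)): stack <72>
after step 5 (E pop() → 72): stack <>
event 11 — F's response, time 11 — after it, nothing linearizes
no escape via the 1 pending operation (C): every completion choice fails
e.g. A, B, D, E, F (pending dropped): illegal at step 4, since E pop() → 72 cannot apply there
e.g. A, B, D, F, E (pending dropped): illegal at step 4, since F pop() → 61 cannot apply there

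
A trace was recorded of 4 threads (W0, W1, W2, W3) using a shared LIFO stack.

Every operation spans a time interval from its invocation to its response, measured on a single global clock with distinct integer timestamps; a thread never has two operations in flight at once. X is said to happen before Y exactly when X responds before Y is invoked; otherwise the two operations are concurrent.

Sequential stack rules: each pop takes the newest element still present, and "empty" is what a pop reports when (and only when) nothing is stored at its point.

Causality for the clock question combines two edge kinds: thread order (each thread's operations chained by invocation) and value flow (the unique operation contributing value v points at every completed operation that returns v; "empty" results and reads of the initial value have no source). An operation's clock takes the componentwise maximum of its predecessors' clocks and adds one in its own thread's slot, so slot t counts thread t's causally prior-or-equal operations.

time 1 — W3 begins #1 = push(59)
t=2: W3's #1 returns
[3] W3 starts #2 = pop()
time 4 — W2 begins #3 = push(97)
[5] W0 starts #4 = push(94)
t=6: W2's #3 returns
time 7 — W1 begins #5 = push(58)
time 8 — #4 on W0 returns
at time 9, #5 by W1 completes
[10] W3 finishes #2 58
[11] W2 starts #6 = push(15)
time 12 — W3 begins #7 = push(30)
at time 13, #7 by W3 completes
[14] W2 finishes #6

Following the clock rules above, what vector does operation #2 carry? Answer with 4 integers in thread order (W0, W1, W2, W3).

#1 (invocation 1): nothing precedes it; W3's component alone gives (0, 0, 0, 1)
#3 (invocation 4): nothing precedes it; W2's component alone gives (0, 0, 1, 0)
#5 (invocation 7): nothing precedes it; W1's component alone gives (0, 1, 0, 0)
#4 (invocation 5): nothing precedes it; W0's component alone gives (1, 0, 0, 0)
from VC(#3)=(0, 0, 1, 0), #6 (invoked 11) maxes components and bumps W2 → (0, 0, 2, 0)
from VC(#1)=(0, 0, 0, 1), VC(#5)=(0, 1, 0, 0), #2 (invoked 3) maxes components and bumps W3 → (0, 1, 0, 2)
from VC(#2)=(0, 1, 0, 2), #7 (invoked 12) maxes components and bumps W3 → (0, 1, 0, 3)
target: VC(#2) = (0, 1, 0, 2)

(0, 1, 0, 2)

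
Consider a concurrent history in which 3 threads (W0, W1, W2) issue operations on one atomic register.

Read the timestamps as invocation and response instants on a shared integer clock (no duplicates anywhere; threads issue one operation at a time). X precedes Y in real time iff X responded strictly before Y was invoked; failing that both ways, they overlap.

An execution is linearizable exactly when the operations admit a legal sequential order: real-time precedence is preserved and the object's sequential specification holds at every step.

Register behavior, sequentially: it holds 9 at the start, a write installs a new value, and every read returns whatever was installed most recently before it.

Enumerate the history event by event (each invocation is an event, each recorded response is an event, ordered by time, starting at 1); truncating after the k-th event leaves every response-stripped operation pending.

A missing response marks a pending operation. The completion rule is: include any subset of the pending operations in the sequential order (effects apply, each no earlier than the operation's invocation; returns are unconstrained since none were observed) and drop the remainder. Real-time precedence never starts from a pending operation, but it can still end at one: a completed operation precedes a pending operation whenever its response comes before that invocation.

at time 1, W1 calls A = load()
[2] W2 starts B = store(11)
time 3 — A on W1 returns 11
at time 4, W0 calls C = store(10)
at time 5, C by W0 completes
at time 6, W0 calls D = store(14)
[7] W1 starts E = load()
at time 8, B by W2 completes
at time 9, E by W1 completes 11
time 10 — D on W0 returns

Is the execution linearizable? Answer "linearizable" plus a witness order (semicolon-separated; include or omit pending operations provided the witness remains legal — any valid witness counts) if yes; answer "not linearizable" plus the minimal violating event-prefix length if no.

cut after 8 events: linearizable; cut after 9 events (E responds, time 9): not linearizable
every one of the 4 real-time-consistent orders over 4 completed atomic register ops fails the sequential spec
including or dropping the 1 pending operation (D) in any combination fails
one such order, A, B, C, E (pending dropped), breaks at step 1 where A load() → 11 is illegal
one such order, A, C, B, E (pending dropped), breaks at step 1 where A load() → 11 is illegal

not linearizable — minimal violating prefix: 9 events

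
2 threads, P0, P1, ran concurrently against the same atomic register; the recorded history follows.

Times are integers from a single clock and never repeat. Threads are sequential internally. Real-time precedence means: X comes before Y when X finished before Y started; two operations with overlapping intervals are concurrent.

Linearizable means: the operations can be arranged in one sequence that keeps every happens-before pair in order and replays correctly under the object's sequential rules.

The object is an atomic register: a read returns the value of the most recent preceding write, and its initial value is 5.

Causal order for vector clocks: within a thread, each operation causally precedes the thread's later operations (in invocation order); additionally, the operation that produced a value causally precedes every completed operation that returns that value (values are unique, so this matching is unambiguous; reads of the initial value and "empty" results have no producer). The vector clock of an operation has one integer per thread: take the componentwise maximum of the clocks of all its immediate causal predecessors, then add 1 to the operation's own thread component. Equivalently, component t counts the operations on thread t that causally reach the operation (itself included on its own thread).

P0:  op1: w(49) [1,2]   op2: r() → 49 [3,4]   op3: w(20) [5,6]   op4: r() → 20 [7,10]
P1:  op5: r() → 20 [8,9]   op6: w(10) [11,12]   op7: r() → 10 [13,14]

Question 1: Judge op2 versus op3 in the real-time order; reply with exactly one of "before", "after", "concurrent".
Answer: before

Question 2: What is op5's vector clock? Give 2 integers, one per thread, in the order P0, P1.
Answer: (3, 1)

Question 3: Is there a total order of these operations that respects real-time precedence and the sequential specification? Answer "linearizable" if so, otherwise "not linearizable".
witness order: op1, op2, op3, op4, op5, op6, op7
step 1: op1 w(49) — value 49
step 2: op2 r() → 49 — value 49
step 3: op3 w(20) — value 20
step 4: op4 r() → 20 — value 20
step 5: op5 r() → 20 — value 20
step 6: op6 w(10) — value 10
step 7: op7 r() → 10 — value 10

linearizable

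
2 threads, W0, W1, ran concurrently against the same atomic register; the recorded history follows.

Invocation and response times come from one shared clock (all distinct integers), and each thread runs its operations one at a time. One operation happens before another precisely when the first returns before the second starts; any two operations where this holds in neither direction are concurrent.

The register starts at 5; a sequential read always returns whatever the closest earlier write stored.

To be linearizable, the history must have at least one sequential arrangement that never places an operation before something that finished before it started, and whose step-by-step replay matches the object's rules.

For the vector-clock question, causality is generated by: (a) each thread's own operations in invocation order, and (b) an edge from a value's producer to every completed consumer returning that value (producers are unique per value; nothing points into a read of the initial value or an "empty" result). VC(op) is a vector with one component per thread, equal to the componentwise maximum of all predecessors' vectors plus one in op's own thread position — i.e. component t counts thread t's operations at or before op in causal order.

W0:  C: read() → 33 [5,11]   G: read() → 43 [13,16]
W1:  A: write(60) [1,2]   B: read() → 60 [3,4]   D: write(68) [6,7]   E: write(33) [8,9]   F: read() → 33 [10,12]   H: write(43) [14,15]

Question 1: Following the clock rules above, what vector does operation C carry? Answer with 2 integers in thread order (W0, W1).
Answer: (1, 4)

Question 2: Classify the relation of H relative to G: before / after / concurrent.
Answer: concurrent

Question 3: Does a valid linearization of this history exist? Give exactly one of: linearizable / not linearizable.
one valid linearization: A, B, D, E, C, F, H, G
step 1: A write(60) — value 60
step 2: B read() → 60 — value 60
step 3: D write(68) — value 68
step 4: E write(33) — value 33
step 5: C read() → 33 — value 33
step 6: F read() → 33 — value 33
step 7: H write(43) — value 43
step 8: G read() → 43 — value 43

linearizable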